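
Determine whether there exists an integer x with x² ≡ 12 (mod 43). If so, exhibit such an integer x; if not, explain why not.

Apply Euler's criterion with the prime 43: 12 is a quadratic residue iff 12^21 ≡ 1 (mod 43), and a non-residue iff it is ≡ −1.
Squaring successively (mod 43): 12^2 = 144 ≡ 15; 12^4 ≡ 15² = 225 ≡ 10; 12^8 ≡ 10² = 100 ≡ 14; 12^16 ≡ 14² = 196 ≡ 24.
Since 21 = 16 + 4 + 1, 12^21 ≡ 24 · 10 · 12; multiplying out mod 43: 24·10 = 240 ≡ 25, then 25·12 = 300 ≡ 42. Thus 12^21 ≡ 42 ≡ −1 (mod 43).
By Euler's criterion 12 is a quadratic non-residue mod 43: no x satisfies x² ≡ 12 (mod 43).

There is no such integer.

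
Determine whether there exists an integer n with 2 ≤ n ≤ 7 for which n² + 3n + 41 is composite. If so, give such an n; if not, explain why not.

n = 4

At n = 4: 4² + 3·4 + 41 = 69 = 3·23, which is composite.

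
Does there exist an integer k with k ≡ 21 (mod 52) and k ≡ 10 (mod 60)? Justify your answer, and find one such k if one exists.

There is no such integer.

Both moduli are multiples of 4 = gcd(52, 60), so any solution would satisfy k ≡ 21 and k ≡ 10 modulo 4 simultaneously.
But 21 mod 4 = 1 while 10 mod 4 = 2, a contradiction.
Therefore no such k exists.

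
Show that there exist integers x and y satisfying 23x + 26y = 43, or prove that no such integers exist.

x = 3, y = -1

23 and 26 are coprime, so 23x + 26y ranges over all of ℤ.
Dividing repeatedly: 26 = 1·23 + 3, 23 = 7·3 + 2, 3 = 1·2 + 1, 2 = 2·1 + 0.
Back-substituting, 1 = 3 − 1·2 = 3 − (23 − 7·3) = −23 + 8·3 = −23 + 8·(26 − 1·23) = 8·26 − 9·23; that is, 23·(-9) + 26·8 = 1.
Multiplying through by 43: x = (-9)·43 = -387, y = 8·43 = 344 is a solution.
Adding 15·26 to x and subtracting 15·23 from y gives the tidier solution (3, -1).
Check: 23·3 + 26·(-1) = 69 − 26 = 43. ✓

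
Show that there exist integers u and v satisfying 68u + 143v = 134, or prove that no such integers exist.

u = 23, v = -10

68 and 143 are coprime, so 68u + 143v ranges over all of ℤ.
Euclidean algorithm: 143 = 2·68 + 7, 68 = 9·7 + 5, 7 = 1·5 + 2, 5 = 2·2 + 1, 2 = 2·1 + 0.
Unwinding: 1 = 5 − 2·2 = 5 − 2·(7 − 1·5) = −2·7 + 3·5 = −2·7 + 3·(68 − 9·7) = 3·68 − 29·7 = 3·68 − 29·(143 − 2·68) = −29·143 + 61·68, i.e. 68·61 + 143·(-29) = 1.
Times 134: 68·8174 + 143·(-3886) = 134, so (8174, -3886) solves it.
The general solution is u = 8174 + 143k, v = -3886 − 68k; taking k = -57 gives the smaller pair u = 23, v = -10.
Indeed 68·23 + 143·(-10) = 1564 − 1430 = 134.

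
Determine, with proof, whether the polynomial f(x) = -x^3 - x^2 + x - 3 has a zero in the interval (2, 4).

No.

The endpoint values f(2) = -13 and f(4) = -79 are both negative. Claim: f(x) < 0 for every x in (2, 4).
Shift to the endpoint 2: with x = 2 + u (0 < u < 2), one computes f(2 + u) = -u^3 - 7u^2 - 15u - 13.
The nonzero coefficients here are all negative, so for u > 0 every term is negative (or zero), and the constant term -13 is strictly negative.
Therefore f(x) < 0 throughout (2, 4), and f has no zero there.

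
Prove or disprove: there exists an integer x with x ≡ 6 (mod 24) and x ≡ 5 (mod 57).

Both moduli are multiples of 3 = gcd(24, 57), so any solution would satisfy x ≡ 6 and x ≡ 5 modulo 3 simultaneously.
However 6 ≡ 0 and 5 ≡ 2 (mod 3), and 0 ≠ 2.
Hence the system has no solution.

No such integer exists.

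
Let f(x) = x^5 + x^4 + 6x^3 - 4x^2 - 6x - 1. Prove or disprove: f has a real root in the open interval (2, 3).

The endpoint values f(2) = 67 and f(3) = 431 are both positive. Claim: f(x) > 0 for every x in (2, 3).
Substitute x = 2 + u, where 0 < u < 1 on the interval. Expanding, f(2 + u) = u^5 + 11u^4 + 54u^3 + 136u^2 + 162u + 67.
The nonzero coefficients here are all positive, so for u > 0 every term is positive (or zero), and the constant term 67 is strictly positive.
So f is strictly positive on (2, 3); no root exists in the interval.

No such root exists.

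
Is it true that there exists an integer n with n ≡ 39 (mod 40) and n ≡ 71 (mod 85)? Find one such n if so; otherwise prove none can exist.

There is no such integer.

Reduce both congruences modulo 5, which divides 40 and 85: they say n ≡ 39 (mod 5) and n ≡ 71 (mod 5).
These are incompatible: 39 − 71 = -32 is not divisible by 5.
Hence the system has no solution.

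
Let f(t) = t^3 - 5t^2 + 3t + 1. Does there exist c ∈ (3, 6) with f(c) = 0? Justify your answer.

f(3) = -8 and f(6) = 55, which have opposite signs.
f is continuous everywhere (it is a polynomial), in particular on [3, 6].
By the Intermediate Value Theorem, f takes the value 0 somewhere in the open interval.

Such a root exists.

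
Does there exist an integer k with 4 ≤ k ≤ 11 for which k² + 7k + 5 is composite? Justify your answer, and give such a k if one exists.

k = 4

At k = 4: 4² + 7·4 + 5 = 49 = 7·7, which is composite.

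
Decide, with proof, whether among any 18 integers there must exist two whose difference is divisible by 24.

Take the 18 consecutive integers 8, 9, …, 25: their residues mod 24 are all distinct because 18 ≤ 24.
No two share a residue, so no pair has difference divisible by 24; the claim fails for this set.

No, the set {8, 9, 10, 11, 12, 13, 14, 15, 16, 17, 18, 19, 20, 21, 22, 23, 24, 25} is a counterexample.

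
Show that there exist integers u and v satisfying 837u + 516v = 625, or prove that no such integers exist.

Any value of 837u + 516v is a multiple of gcd(837, 516) = 3.
However 625 leaves remainder 1 on division by 3.
So the equation is unsolvable over ℤ.

No, no such integers exist.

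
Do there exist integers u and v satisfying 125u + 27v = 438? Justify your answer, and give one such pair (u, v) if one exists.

u = 21, v = -81

125 and 27 are coprime, so 125u + 27v ranges over all of ℤ.
Euclidean algorithm: 125 = 4·27 + 17, 27 = 1·17 + 10, 17 = 1·10 + 7, 10 = 1·7 + 3, 7 = 2·3 + 1, 3 = 3·1 + 0.
Working back up the chain: 1 = 7 − 2·3 = 7 − 2·(10 − 1·7) = −2·10 + 3·7 = −2·10 + 3·(17 − 1·10) = 3·17 − 5·10 = 3·17 − 5·(27 − 1·17) = −5·27 + 8·17 = −5·27 + 8·(125 − 4·27) = 8·125 − 37·27. So 125·8 + 27·(-37) = 1.
Times 438: 125·3504 + 27·(-16206) = 438, so (3504, -16206) solves it.
Subtracting 129·27 from u and adding 129·125 to v gives the tidier solution (21, -81).
Check: 125·21 + 27·(-81) = 2625 − 2187 = 438. ✓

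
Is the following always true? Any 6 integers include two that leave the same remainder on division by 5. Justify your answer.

True.

Partition the integers by their residue mod 5; there are 5 classes.
Since 6 > 5, two of the 6 integers must share a residue class by the pigeonhole principle; call them a and b.
That is, a and b leave the same remainder on division by 5, as claimed.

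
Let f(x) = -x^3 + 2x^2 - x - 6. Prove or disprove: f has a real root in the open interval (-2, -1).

Such a root exists.

f(-2) = 12 and f(-1) = -2, which have opposite signs.
f is continuous everywhere (it is a polynomial), in particular on [-2, -1].
By the Intermediate Value Theorem, f takes the value 0 somewhere in the open interval.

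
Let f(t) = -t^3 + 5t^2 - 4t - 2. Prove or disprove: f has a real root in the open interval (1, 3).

Yes, f has a root in the interval.

f(1) = -2 and f(3) = 4, which have opposite signs.
As a polynomial, f is continuous on every closed interval.
By the Intermediate Value Theorem, f takes the value 0 somewhere in the open interval.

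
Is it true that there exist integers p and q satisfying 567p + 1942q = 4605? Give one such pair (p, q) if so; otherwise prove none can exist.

567 and 1942 are coprime, so 567p + 1942q ranges over all of ℤ.
Run the Euclidean algorithm on 1942 and 567: 1942 = 3·567 + 241, 567 = 2·241 + 85, 241 = 2·85 + 71, 85 = 1·71 + 14, 71 = 5·14 + 1, 14 = 14·1 + 0.
Working back up the chain: 1 = 71 − 5·14 = 71 − 5·(85 − 1·71) = −5·85 + 6·71 = −5·85 + 6·(241 − 2·85) = 6·241 − 17·85 = 6·241 − 17·(567 − 2·241) = −17·567 + 40·241 = −17·567 + 40·(1942 − 3·567) = 40·1942 − 137·567. So 567·(-137) + 1942·40 = 1.
Multiplying through by 4605: p = (-137)·4605 = -630885, q = 40·4605 = 184200 is a solution.
The general solution is p = -630885 + 1942k, q = 184200 − 567k; taking k = 325 gives the smaller pair p = 265, q = -75.
Indeed 567·265 + 1942·(-75) = 150255 − 145650 = 4605.

p = 265, q = -75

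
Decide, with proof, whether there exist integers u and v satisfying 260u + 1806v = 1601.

No such integers exist.

Any value of 260u + 1806v is a multiple of gcd(260, 1806) = 2.
But 1601 = 2·800 + 1, so 2 ∤ 1601.
Hence no integers u, v satisfy the equation.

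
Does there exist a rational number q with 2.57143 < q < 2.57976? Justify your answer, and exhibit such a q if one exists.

q = 49/19

Look for a denominator N such that an integer falls strictly between N·2.57143 and N·2.57976. N = 19 works: 19·2.57143 = 48.85717 < 49 < 49.01544 = 19·2.57976.
Hence 49/19 is a rational number with 2.57143 < 49/19 < 2.57976.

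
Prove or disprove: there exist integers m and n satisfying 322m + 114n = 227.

No such integers exist.

Both 322 and 114 are divisible by gcd(322, 114) = 2, hence so is any combination 322m + 114n.
However 227 leaves remainder 1 on division by 2.
Therefore 322m + 114n = 227 has no solution in integers.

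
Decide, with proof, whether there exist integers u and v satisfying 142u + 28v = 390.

Every value of 142u + 28v is a multiple of gcd(142, 28) = 2; since 2 ∣ 390, solutions exist.
Dividing through by 2 reduces the equation to 71u + 14v = 195.
Euclidean algorithm: 71 = 5·14 + 1, 14 = 14·1 + 0.
Back-substituting, 1 = 71 − 5·14; that is, 71·1 + 14·(-5) = 1.
Scaling by 195 gives the particular solution (u, v) = (195, -975).
The general solution is u = 195 + 14k, v = -975 − 71k; taking k = -13 gives the smaller pair u = 13, v = -52.
Indeed 142·13 + 28·(-52) = 1846 − 1456 = 390.

u = 13, v = -52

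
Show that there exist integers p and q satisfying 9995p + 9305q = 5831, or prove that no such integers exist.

No, no such integers exist.

Any value of 9995p + 9305q is a multiple of gcd(9995, 9305) = 5.
But 5831 is not a multiple of 5 (it leaves remainder 1).
Therefore 9995p + 9305q = 5831 has no solution in integers.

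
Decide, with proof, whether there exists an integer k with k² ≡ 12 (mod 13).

k = 8 works: 8² = 64, and 64 − 12 = 52 = 4·13.

k = 8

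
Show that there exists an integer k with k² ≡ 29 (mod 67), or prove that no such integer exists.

k = 30

Take k = 30. Then 30² = 900 = 13·67 + 29, so 30² ≡ 29 (mod 67).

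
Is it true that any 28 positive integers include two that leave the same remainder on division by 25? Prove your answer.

Each integer lies in one of the 25 residue classes modulo 25.
With 28 integers and only 25 classes, the pigeonhole principle forces two of them, say a and b, into the same class.
So a and b have equal remainders mod 25, which is exactly what was to be shown.

True.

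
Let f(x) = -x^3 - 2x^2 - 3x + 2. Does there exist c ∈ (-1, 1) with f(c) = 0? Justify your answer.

Such a root exists.

f(-1) = 4 and f(1) = -4, which have opposite signs.
As a polynomial, f is continuous on every closed interval.
By the Intermediate Value Theorem f must vanish at some point of (-1, 1).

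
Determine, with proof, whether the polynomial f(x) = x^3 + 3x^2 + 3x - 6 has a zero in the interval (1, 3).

The endpoint values f(1) = 1 and f(3) = 57 are both positive. Claim: f(x) > 0 for every x in (1, 3).
Shift to the endpoint 1: with x = 1 + u (0 < u < 2), one computes f(1 + u) = u^3 + 6u^2 + 12u + 1.
The nonzero coefficients here are all positive, so for u > 0 every term is positive (or zero), and the constant term 1 is strictly positive.
Therefore f(x) > 0 throughout (1, 3), and f has no zero there.

No such root exists.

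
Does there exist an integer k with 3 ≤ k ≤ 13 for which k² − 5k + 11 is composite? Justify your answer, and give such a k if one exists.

k = 12

At k = 12: 12² − 5·12 + 11 = 95 = 5·19, which is composite.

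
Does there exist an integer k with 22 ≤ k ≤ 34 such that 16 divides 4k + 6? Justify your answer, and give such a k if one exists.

No such integer k in that range exists.

At k = 22, 4·22 + 6 = 94 ≡ 14 (mod 16), and each step in k adds 4, giving residues 14, 2, 6, 10, 14, 2, 6, 10, 14, 2, 6, 10, 14 for k = 22, 23, …, 34.
The residue 0 does not occur, so no k in [22, 34] makes 4k + 6 a multiple of 16.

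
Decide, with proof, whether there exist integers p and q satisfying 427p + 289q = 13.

p = 287, q = -424

427 and 289 are coprime, so 427p + 289q ranges over all of ℤ.
Dividing repeatedly: 427 = 1·289 + 138, 289 = 2·138 + 13, 138 = 10·13 + 8, 13 = 1·8 + 5, 8 = 1·5 + 3, 5 = 1·3 + 2, 3 = 1·2 + 1, 2 = 2·1 + 0.
Working back up the chain: 1 = 3 − 1·2 = 3 − (5 − 1·3) = −5 + 2·3 = −5 + 2·(8 − 1·5) = 2·8 − 3·5 = 2·8 − 3·(13 − 1·8) = −3·13 + 5·8 = −3·13 + 5·(138 − 10·13) = 5·138 − 53·13 = 5·138 − 53·(289 − 2·138) = −53·289 + 111·138 = −53·289 + 111·(427 − 1·289) = 111·427 − 164·289. So 427·111 + 289·(-164) = 1.
Scaling by 13 gives the particular solution (p, q) = (1443, -2132).
Subtracting 4·289 from p and adding 4·427 to q gives the tidier solution (287, -424).
Indeed 427·287 + 289·(-424) = 122549 − 122536 = 13.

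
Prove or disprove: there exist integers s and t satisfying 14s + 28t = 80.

No such integers exist.

Any value of 14s + 28t is a multiple of gcd(14, 28) = 14.
But 80 = 14·5 + 10, so 14 ∤ 80.
Therefore 14s + 28t = 80 has no solution in integers.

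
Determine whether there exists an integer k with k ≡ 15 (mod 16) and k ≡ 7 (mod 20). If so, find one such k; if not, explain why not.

k = 47

gcd(16, 20) = 4. A simultaneous solution exists iff 15 ≡ 7 (mod 4); here 15 mod 4 = 3 = 7 mod 4, so it does.
List candidates k ≡ 15 (mod 16): 15, 31, 47. Modulo 20 these are 15, 11, 7; 47 gives 7 as required.
Verify: 47 = 2·16 + 15 and 47 = 2·20 + 7. ✓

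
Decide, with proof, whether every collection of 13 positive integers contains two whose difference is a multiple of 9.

Partition the integers by their residue mod 9; there are 9 classes.
With 13 integers and only 9 classes, the pigeonhole principle forces two of them, say a and b, into the same class.
Equal remainders mean a − b ≡ 0 (mod 9), so 9 divides their difference.

Yes, this is always true.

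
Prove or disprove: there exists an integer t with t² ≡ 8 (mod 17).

t = 12

t = 12 works: 12² = 144, and 144 − 8 = 136 = 8·17.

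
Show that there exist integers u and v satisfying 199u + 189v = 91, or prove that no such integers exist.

Since gcd(199, 189) = 1, every integer is an integer combination of 199 and 189.
Euclidean algorithm: 199 = 1·189 + 10, 189 = 18·10 + 9, 10 = 1·9 + 1, 9 = 9·1 + 0.
Back-substituting, 1 = 10 − 1·9 = 10 − (189 − 18·10) = −189 + 19·10 = −189 + 19·(199 − 1·189) = 19·199 − 20·189; that is, 199·19 + 189·(-20) = 1.
Multiplying through by 91: u = 19·91 = 1729, v = (-20)·91 = -1820 is a solution.
Shifting by a multiple of (189, −199) keeps it a solution: u = 1729 − 9·189 = 28, v = -1820 + 9·199 = -29.
Indeed 199·28 + 189·(-29) = 5572 − 5481 = 91.

u = 28, v = -29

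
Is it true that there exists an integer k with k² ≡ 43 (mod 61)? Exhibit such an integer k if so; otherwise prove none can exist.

61 is prime, so by Euler's criterion 43 is a square mod 61 iff 43^((61−1)/2) = 43^30 ≡ 1 (mod 61).
Squaring successively (mod 61): 43^2 = 1849 ≡ 19; 43^4 ≡ 19² = 361 ≡ 56; 43^8 ≡ 56² = 3136 ≡ 25; 43^16 ≡ 25² = 625 ≡ 15.
Since 30 = 16 + 8 + 4 + 2, 43^30 ≡ 15 · 25 · 56 · 19; multiplying out mod 61: 15·25 = 375 ≡ 9, then 9·56 = 504 ≡ 16, then 16·19 = 304 ≡ 60. Thus 43^30 ≡ 60 ≡ −1 (mod 61).
By Euler's criterion 43 is a quadratic non-residue mod 61: no k satisfies k² ≡ 43 (mod 61).

No, no such integer exists.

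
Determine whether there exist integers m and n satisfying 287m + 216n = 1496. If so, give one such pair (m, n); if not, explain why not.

287 and 216 are coprime, so 287m + 216n ranges over all of ℤ.
Dividing repeatedly: 287 = 1·216 + 71, 216 = 3·71 + 3, 71 = 23·3 + 2, 3 = 1·2 + 1, 2 = 2·1 + 0.
Unwinding: 1 = 3 − 1·2 = 3 − (71 − 23·3) = −71 + 24·3 = −71 + 24·(216 − 3·71) = 24·216 − 73·71 = 24·216 − 73·(287 − 1·216) = −73·287 + 97·216, i.e. 287·(-73) + 216·97 = 1.
Scaling by 1496 gives the particular solution (m, n) = (-109208, 145112).
Adding 506·216 to m and subtracting 506·287 from n gives the tidier solution (88, -110).
Check: 287·88 + 216·(-110) = 25256 − 23760 = 1496. ✓

m = 88, n = -110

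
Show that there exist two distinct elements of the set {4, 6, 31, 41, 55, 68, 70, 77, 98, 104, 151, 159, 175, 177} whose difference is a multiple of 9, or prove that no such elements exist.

Both 4 and 31 leave remainder 4 on division by 9; their difference 27 = 3·9 is a multiple of 9.

Yes: 4 and 31.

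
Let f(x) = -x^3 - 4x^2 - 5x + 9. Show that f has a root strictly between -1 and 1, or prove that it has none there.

f(-1) = 11 and f(1) = -1, which have opposite signs.
Since f is a polynomial it is continuous on [-1, 1].
By the Intermediate Value Theorem, f takes the value 0 somewhere in the open interval.

Yes, f has a root in the interval.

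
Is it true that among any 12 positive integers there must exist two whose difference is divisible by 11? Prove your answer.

There are exactly 11 possible remainders on division by 11.
Placing 12 integers into 11 classes, some class receives at least two — say a and b.
Then a ≡ b (mod 11), i.e. 11 ∣ (a − b).

True.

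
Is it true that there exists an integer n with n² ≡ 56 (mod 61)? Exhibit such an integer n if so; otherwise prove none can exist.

n = 19

Take n = 19. Then 19² = 361 = 5·61 + 56, so 19² ≡ 56 (mod 61).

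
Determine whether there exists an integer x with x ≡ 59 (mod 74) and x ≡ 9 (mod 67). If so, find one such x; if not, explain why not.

Since 74 and 67 share no common factor, CRT says the pair of congruences has a solution (unique mod 4958).
Write x = 59 + 74t and require 59 + 74t ≡ 9 (mod 67), i.e. 74t ≡ 17 (mod 67).
74 ≡ 7 (mod 67), so this reads 7t ≡ 17 (mod 67). Invert 7 mod 67 by the Euclidean algorithm: 67 = 9·7 + 4, 7 = 1·4 + 3, 4 = 1·3 + 1, 3 = 3·1 + 0; back-substituting, 1 = 4 − 1·3 = 4 − (7 − 1·4) = −7 + 2·4 = −7 + 2·(67 − 9·7) = 2·67 − 19·7. Hence 7·(-19) ≡ 1, so 7⁻¹ ≡ -19 ≡ 48 (mod 67).
Therefore t ≡ 48·17 = 816 ≡ 12 (mod 67).
Taking t = 12 gives x = 59 + 74·12 = 947.
Check: 947 mod 74 = 59, 947 mod 67 = 9. ✓

x = 947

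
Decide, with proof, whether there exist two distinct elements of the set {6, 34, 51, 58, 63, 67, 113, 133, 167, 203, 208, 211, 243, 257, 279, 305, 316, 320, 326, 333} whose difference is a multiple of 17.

Reduce each element mod 17: 6↦6, 34↦0, 51↦0, 58↦7, 63↦12, 67↦16, 113↦11, 133↦14, 167↦14, 203↦16, 208↦4, 211↦7, 243↦5, 257↦2, 279↦7, 305↦16, 316↦10, 320↦14, 326↦3, 333↦10. The residue 0 repeats (at 34 and 51), and 51 − 34 = 17 = 1·17.

Yes: 34 and 51.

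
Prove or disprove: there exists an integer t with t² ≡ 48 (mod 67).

There is no such integer.

67 is prime, so by Euler's criterion 48 is a square mod 67 iff 48^((67−1)/2) = 48^33 ≡ 1 (mod 67).
Repeated squaring mod 67: 48^2 = 2304 ≡ 26; 48^4 ≡ 26² = 676 ≡ 6; 48^8 ≡ 6² = 36 ≡ 36; 48^16 ≡ 36² = 1296 ≡ 23; 48^32 ≡ 23² = 529 ≡ 60.
Since 33 = 32 + 1, 48^33 ≡ 60 · 48; multiplying out mod 67: 60·48 = 2880 ≡ 66. Thus 48^33 ≡ 66 ≡ −1 (mod 67).
By Euler's criterion 48 is a quadratic non-residue mod 67: no t satisfies t² ≡ 48 (mod 67).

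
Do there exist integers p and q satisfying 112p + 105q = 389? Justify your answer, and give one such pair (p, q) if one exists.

No such integers exist.

Any value of 112p + 105q is a multiple of gcd(112, 105) = 7.
But 389 = 7·55 + 4, so 7 ∤ 389.
Hence no integers p, q satisfy the equation.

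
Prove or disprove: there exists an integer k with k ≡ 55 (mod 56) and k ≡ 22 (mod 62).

There is no such integer.

Reduce both congruences modulo 2, which divides 56 and 62: they say k ≡ 55 (mod 2) and k ≡ 22 (mod 2).
But 55 mod 2 = 1 while 22 mod 2 = 0, a contradiction.
Hence the system has no solution.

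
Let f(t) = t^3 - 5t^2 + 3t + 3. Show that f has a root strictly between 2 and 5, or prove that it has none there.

Such a root exists.

f(2) = -3 and f(5) = 18, which have opposite signs.
Since f is a polynomial it is continuous on [2, 5].
By the Intermediate Value Theorem f must vanish at some point of (2, 5).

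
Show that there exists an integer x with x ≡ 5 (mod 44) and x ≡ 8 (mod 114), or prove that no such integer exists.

No such integer exists.

Reduce both congruences modulo 2, which divides 44 and 114: they say x ≡ 5 (mod 2) and x ≡ 8 (mod 2).
These are incompatible: 5 − 8 = -3 is not divisible by 2.
Hence the system has no solution.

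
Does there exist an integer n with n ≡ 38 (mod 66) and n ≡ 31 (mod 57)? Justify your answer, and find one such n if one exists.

No, no such integer exists.

Reduce both congruences modulo 3, which divides 66 and 57: they say n ≡ 38 (mod 3) and n ≡ 31 (mod 3).
However 38 ≡ 2 and 31 ≡ 1 (mod 3), and 2 ≠ 1.
Hence the system has no solution.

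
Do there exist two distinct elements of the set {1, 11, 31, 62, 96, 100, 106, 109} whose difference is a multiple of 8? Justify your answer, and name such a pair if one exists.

Reduce each element modulo 8: 1↦1, 11↦3, 31↦7, 62↦6, 96↦0, 100↦4, 106↦2, 109↦5.
All 8 residues are distinct, so no two elements differ by a multiple of 8.

No, no such pair exists.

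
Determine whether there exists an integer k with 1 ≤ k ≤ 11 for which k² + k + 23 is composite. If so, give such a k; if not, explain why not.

At k = 8: 8² + 8 + 23 = 95 = 5·19, which is composite.

k = 8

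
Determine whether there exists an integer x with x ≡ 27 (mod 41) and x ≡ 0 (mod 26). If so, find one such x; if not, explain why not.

x = 806

Since 41 and 26 share no common factor, CRT says the pair of congruences has a solution (unique mod 1066).
Write x = 27 + 41t and require 27 + 41t ≡ 0 (mod 26), i.e. 41t ≡ 25 (mod 26).
41 ≡ 15 (mod 26), so this reads 15t ≡ 25 (mod 26). Invert 15 mod 26 by the Euclidean algorithm: 26 = 1·15 + 11, 15 = 1·11 + 4, 11 = 2·4 + 3, 4 = 1·3 + 1, 3 = 3·1 + 0; back-substituting, 1 = 4 − 1·3 = 4 − (11 − 2·4) = −11 + 3·4 = −11 + 3·(15 − 1·11) = 3·15 − 4·11 = 3·15 − 4·(26 − 1·15) = −4·26 + 7·15. Hence 15·7 ≡ 1, so 15⁻¹ ≡ 7 (mod 26).
Therefore t ≡ 7·25 = 175 ≡ 19 (mod 26).
With t = 19: x = 27 + 41·19 = 806.
Verify: 806 = 19·41 + 27 and 806 = 31·26 + 0. ✓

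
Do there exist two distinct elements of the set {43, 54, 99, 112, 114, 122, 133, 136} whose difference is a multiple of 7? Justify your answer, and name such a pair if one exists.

43 and 99 are such a pair.

Both 43 and 99 leave remainder 1 on division by 7; their difference 56 = 8·7 is a multiple of 7.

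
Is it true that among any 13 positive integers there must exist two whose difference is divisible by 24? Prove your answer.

Try 13 consecutive integers, 68, 69, …, 80. Their remainders mod 24 are 20, 21, 22, 23, 0, 1, 2, 3, 4, 5, 6, 7, 8 — pairwise different, as any 13 ≤ 24 consecutive integers have distinct residues.
Any two of them differ by at most 12 < 24 and by at least 1, so no difference is a multiple of 24.

No; for instance {68, 69, 70, 71, 72, 73, 74, 75, 76, 77, 78, 79, 80} is a counterexample.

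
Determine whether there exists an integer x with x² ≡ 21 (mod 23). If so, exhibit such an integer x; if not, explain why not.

Apply Euler's criterion with the prime 23: 21 is a quadratic residue iff 21^11 ≡ 1 (mod 23), and a non-residue iff it is ≡ −1.
Repeated squaring mod 23: 21^2 = 441 ≡ 4; 21^4 ≡ 4² = 16 ≡ 16; 21^8 ≡ 16² = 256 ≡ 3.
Since 11 = 8 + 2 + 1, 21^11 ≡ 3 · 4 · 21; multiplying out mod 23: 3·4 = 12 ≡ 12, then 12·21 = 252 ≡ 22. Thus 21^11 ≡ 22 ≡ −1 (mod 23).
By Euler's criterion 21 is a quadratic non-residue mod 23: no x satisfies x² ≡ 21 (mod 23).

No, no such integer exists.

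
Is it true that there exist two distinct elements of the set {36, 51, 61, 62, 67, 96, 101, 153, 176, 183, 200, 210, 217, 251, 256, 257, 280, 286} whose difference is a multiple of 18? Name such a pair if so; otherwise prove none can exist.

There is no such pair.

Reduce each element modulo 18: 36↦0, 51↦15, 61↦7, 62↦8, 67↦13, 96↦6, 101↦11, 153↦9, 176↦14, 183↦3, 200↦2, 210↦12, 217↦1, 251↦17, 256↦4, 257↦5, 280↦10, 286↦16.
All 18 residues are distinct, so no two elements differ by a multiple of 18.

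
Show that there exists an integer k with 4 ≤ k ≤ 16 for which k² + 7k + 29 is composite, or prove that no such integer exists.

At k = 14: 14² + 7·14 + 29 = 323 = 17·19, which is composite.

k = 14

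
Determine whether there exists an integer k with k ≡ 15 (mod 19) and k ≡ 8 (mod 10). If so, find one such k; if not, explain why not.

k = 148

gcd(19, 10) = 1, so the Chinese Remainder Theorem guarantees exactly one residue class mod 190 satisfying both.
Write k = 15 + 19t and require 15 + 19t ≡ 8 (mod 10), i.e. 19t ≡ 3 (mod 10).
19 ≡ 9 (mod 10), so this reads 9t ≡ 3 (mod 10). To invert 9 modulo 10: 10 = 1·9 + 1, 9 = 9·1 + 0, and unwinding, 1 = 10 − 1·9. Thus 9⁻¹ ≡ -1 ≡ 9 (mod 10).
Multiplying by 9: t ≡ 9·3 = 27 ≡ 7 (mod 10).
With t = 7: k = 15 + 19·7 = 148.
Indeed 148 ≡ 15 (mod 19) and 148 ≡ 8 (mod 10).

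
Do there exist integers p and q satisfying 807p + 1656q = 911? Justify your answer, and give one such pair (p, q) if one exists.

Both 807 and 1656 are divisible by gcd(807, 1656) = 3, hence so is any combination 807p + 1656q.
But 911 = 3·303 + 2, so 3 ∤ 911.
Therefore 807p + 1656q = 911 has no solution in integers.

No, no such integers exist.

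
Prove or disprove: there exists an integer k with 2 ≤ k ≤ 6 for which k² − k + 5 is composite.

At k = 6: 6² − 6 + 5 = 35 = 5·7, which is composite.

k = 6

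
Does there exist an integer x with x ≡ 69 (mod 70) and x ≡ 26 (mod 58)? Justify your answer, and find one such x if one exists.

Reduce both congruences modulo 2, which divides 70 and 58: they say x ≡ 69 (mod 2) and x ≡ 26 (mod 2).
These are incompatible: 69 − 26 = 43 is not divisible by 2.
Therefore no such x exists.

There is no such integer.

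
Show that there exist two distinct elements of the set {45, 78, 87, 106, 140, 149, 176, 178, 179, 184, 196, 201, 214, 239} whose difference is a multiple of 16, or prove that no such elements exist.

Two integers differ by a multiple of 16 exactly when they have the same residue mod 16. The residues are 45↦13, 78↦14, 87↦7, 106↦10, 140↦12, 149↦5, 176↦0, 178↦2, 179↦3, 184↦8, 196↦4, 201↦9, 214↦6, 239↦15.
All 14 residues are distinct, so no two elements differ by a multiple of 16.

There is no such pair.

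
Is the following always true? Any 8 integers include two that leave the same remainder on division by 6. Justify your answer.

Partition the integers by their residue mod 6; there are 6 classes.
Since 8 > 6, two of the 8 integers must share a residue class by the pigeonhole principle; call them a and b.
So a and b have equal remainders mod 6, which is exactly what was to be shown.

Yes.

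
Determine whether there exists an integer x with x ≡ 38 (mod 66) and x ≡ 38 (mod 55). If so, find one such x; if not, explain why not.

x = 38

Here gcd(66, 55) = 11, and both 38 and 38 leave remainder 5 mod 11, so the system is consistent.
The smallest candidate x = 38 works directly: 38 ≡ 38 (mod 55).
Check: 38 mod 66 = 38, 38 mod 55 = 38. ✓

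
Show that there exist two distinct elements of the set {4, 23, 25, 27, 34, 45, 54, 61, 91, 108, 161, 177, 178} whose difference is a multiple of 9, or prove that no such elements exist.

25 and 34 are such a pair.

Reduce each element mod 9: 4↦4, 23↦5, 25↦7, 27↦0, 34↦7, 45↦0, 54↦0, 61↦7, 91↦1, 108↦0, 161↦8, 177↦6, 178↦7. The residue 7 repeats (at 25 and 34), and 34 − 25 = 9 = 1·9.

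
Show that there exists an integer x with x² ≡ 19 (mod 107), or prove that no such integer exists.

x = 74

x = 74 works: 74² = 5476, and 5476 − 19 = 5457 = 51·107.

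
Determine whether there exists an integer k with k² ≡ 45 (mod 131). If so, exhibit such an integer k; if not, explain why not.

k = 62

k = 62 works: 62² = 3844, and 3844 − 45 = 3799 = 29·131.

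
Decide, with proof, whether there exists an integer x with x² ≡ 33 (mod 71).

71 is prime, so by Euler's criterion 33 is a square mod 71 iff 33^((71−1)/2) = 33^35 ≡ 1 (mod 71).
Repeated squaring mod 71: 33^2 = 1089 ≡ 24; 33^4 ≡ 24² = 576 ≡ 8; 33^8 ≡ 8² = 64 ≡ 64; 33^16 ≡ 64² = 4096 ≡ 49; 33^32 ≡ 49² = 2401 ≡ 58.
Since 35 = 32 + 2 + 1, 33^35 ≡ 58 · 24 · 33; multiplying out mod 71: 58·24 = 1392 ≡ 43, then 43·33 = 1419 ≡ 70. Thus 33^35 ≡ 70 ≡ −1 (mod 71).
By Euler's criterion 33 is a quadratic non-residue mod 71: no x satisfies x² ≡ 33 (mod 71).

There is no such integer.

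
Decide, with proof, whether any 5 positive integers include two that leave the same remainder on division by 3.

Partition the integers by their residue mod 3; there are 3 classes.
Placing 5 integers into 3 classes, some class receives at least two — say a and b.
So a and b have equal remainders mod 3, which is exactly what was to be shown.

Yes, this is always true.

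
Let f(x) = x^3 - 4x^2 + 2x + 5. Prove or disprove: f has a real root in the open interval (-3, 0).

f(-3) = -64 and f(0) = 5, which have opposite signs.
As a polynomial, f is continuous on every closed interval.
By the Intermediate Value Theorem, f takes the value 0 somewhere in the open interval.

Yes, f has a root in the interval.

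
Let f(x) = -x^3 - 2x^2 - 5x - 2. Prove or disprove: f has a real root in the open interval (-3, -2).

f has no root in that interval.

Evaluate at the endpoints: f(-3) = 22, f(-2) = 8 — same sign (positive).
f'(x) = -3x^2 - 4x - 5 has discriminant (-4)² − 4·(-3)·(-5) = -44 < 0, so f' has no real roots and is negative for every real x.
So f is strictly decreasing; between -3 and -2 its values lie between f(-3) = 22 and f(-2) = 8, all positive. Therefore f has no root in (-3, -2).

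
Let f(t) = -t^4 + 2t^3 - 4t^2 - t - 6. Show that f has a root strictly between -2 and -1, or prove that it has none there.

No.

f(-2) = -52 and f(-1) = -12, both negative, so a sign-change argument is unavailable; we show f keeps this sign on the whole interval.
Substitute t = -1 − u, where 0 < u < 1 on the interval. Expanding, f(-1 − u) = -u^4 - 6u^3 - 16u^2 - 17u - 12.
All 5 nonzero coefficients of this polynomial in u are negative; hence for u > 0 the value is a sum of negative terms (the constant -12 among them).
So f is strictly negative on (-2, -1); no root exists in the interval.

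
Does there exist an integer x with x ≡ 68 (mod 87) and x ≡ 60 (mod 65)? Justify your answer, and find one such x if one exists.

Since 87 and 65 share no common factor, CRT says the pair of congruences has a solution (unique mod 5655).
Any solution of the first congruence is x = 68 + 87t; substituting into the second, 87t ≡ 60 − 68 ≡ 57 (mod 65).
87 ≡ 22 (mod 65), so this reads 22t ≡ 57 (mod 65). Invert 22 mod 65 by the Euclidean algorithm: 65 = 2·22 + 21, 22 = 1·21 + 1, 21 = 21·1 + 0; back-substituting, 1 = 22 − 1·21 = 22 − (65 − 2·22) = −65 + 3·22. Hence 22·3 ≡ 1, so 22⁻¹ ≡ 3 (mod 65).
Therefore t ≡ 3·57 = 171 ≡ 41 (mod 65).
With t = 41: x = 68 + 87·41 = 3635.
Verify: 3635 = 41·87 + 68 and 3635 = 55·65 + 60. ✓

x = 3635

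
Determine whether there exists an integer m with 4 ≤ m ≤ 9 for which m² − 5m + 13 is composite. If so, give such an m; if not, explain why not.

At m = 9: 9² − 5·9 + 13 = 49 = 7·7, which is composite.

m = 9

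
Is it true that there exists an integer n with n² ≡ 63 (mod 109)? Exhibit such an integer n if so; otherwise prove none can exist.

n = 45 works: 45² = 2025, and 2025 − 63 = 1962 = 18·109.

n = 45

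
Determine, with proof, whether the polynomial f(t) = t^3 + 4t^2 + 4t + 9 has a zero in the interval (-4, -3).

f(-4) = -7 and f(-3) = 6, which have opposite signs.
As a polynomial, f is continuous on every closed interval.
By the Intermediate Value Theorem f must vanish at some point of (-4, -3).

Yes, f has a root in the interval.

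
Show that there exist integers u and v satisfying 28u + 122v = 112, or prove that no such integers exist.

Since gcd(28, 122) = 2 and 112 = 2·56, Bézout's identity guarantees a solution.
Dividing through by 2 reduces the equation to 14u + 61v = 56.
Euclidean algorithm: 61 = 4·14 + 5, 14 = 2·5 + 4, 5 = 1·4 + 1, 4 = 4·1 + 0.
Unwinding: 1 = 5 − 1·4 = 5 − (14 − 2·5) = −14 + 3·5 = −14 + 3·(61 − 4·14) = 3·61 − 13·14, i.e. 14·(-13) + 61·3 = 1.
Multiplying through by 56: u = (-13)·56 = -728, v = 3·56 = 168 is a solution.
Adding 12·61 to u and subtracting 12·14 from v gives the tidier solution (4, 0).
Check: 28·4 + 122·0 = 112 + 0 = 112. ✓

u = 4, v = 0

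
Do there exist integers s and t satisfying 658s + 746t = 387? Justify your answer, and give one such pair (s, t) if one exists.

There are no such integers.

gcd(658, 746) = 2, so every integer of the form 658s + 746t is a multiple of 2.
But 387 = 2·193 + 1, so 2 ∤ 387.
So the equation is unsolvable over ℤ.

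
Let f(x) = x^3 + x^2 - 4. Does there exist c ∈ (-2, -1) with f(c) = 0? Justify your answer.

No.

f(-2) = -8 and f(-1) = -4, both negative, so a sign-change argument is unavailable; we show f keeps this sign on the whole interval.
Substitute x = -1 − u, where 0 < u < 1 on the interval. Expanding, f(-1 − u) = -u^3 - 2u^2 - u - 4.
The nonzero coefficients here are all negative, so for u > 0 every term is negative (or zero), and the constant term -4 is strictly negative.
So f is strictly negative on (-2, -1); no root exists in the interval.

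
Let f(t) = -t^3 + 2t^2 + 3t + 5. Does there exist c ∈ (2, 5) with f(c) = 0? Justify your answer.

Yes, such a c exists.

f(2) = 11 and f(5) = -55, which have opposite signs.
Since f is a polynomial it is continuous on [2, 5].
By the Intermediate Value Theorem, f takes the value 0 somewhere in the open interval.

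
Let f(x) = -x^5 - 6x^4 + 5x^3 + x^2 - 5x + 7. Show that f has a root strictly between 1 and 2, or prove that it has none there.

Yes, f has a root in the interval.

f(1) = 1 and f(2) = -87, which have opposite signs.
As a polynomial, f is continuous on every closed interval.
By the Intermediate Value Theorem f must vanish at some point of (1, 2).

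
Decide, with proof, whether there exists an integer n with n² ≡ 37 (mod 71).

n = 45

Take n = 45. Then 45² = 2025 = 28·71 + 37, so 45² ≡ 37 (mod 71).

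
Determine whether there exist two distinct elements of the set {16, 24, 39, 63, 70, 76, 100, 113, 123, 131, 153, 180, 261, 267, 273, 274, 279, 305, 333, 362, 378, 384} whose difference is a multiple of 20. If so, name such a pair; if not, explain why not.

Both 16 and 76 leave remainder 16 on division by 20; their difference 60 = 3·20 is a multiple of 20.

16 and 76 are such a pair.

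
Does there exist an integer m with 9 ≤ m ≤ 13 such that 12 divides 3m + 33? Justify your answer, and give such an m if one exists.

Try m = 9: 3·9 + 33 = 60 = 5·12, which is divisible by 12.

m = 9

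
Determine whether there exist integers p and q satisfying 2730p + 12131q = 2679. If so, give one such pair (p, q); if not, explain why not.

Any value of 2730p + 12131q is a multiple of gcd(2730, 12131) = 7.
But 2679 = 7·382 + 5, so 7 ∤ 2679.
Therefore 2730p + 12131q = 2679 has no solution in integers.

No, no such integers exist.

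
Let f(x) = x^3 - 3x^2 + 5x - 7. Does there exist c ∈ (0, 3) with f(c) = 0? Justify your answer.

Yes, such a c exists.

f(0) = -7 and f(3) = 8, which have opposite signs.
f is continuous everywhere (it is a polynomial), in particular on [0, 3].
By the Intermediate Value Theorem, f takes the value 0 somewhere in the open interval.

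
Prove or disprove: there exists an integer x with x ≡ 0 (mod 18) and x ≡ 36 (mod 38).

x = 36

Here gcd(18, 38) = 2, and both 0 and 36 leave remainder 0 mod 2, so the system is consistent.
Step through x = 0, 0 + 18, 0 + 2·18, …: the values 0, 18, 36 reduce mod 38 to 0, 18, 36. The value 36 hits 36.
Check: 36 mod 18 = 0, 36 mod 38 = 36. ✓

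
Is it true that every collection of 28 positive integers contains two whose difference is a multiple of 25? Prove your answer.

Each integer lies in one of the 25 residue classes modulo 25.
Placing 28 integers into 25 classes, some class receives at least two — say a and b.
Then a ≡ b (mod 25), i.e. 25 ∣ (a − b).

Yes, this is always true.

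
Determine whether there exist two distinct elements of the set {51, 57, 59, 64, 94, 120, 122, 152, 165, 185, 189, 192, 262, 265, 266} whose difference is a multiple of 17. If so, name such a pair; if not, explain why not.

Reduce each element modulo 17: 51↦0, 57↦6, 59↦8, 64↦13, 94↦9, 120↦1, 122↦3, 152↦16, 165↦12, 185↦15, 189↦2, 192↦5, 262↦7, 265↦10, 266↦11.
These 15 residues are pairwise different, hence no difference of two elements is divisible by 17.

No, no such pair exists.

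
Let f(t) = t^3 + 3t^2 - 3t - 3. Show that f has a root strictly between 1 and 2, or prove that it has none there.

f(1) = -2 and f(2) = 11, which have opposite signs.
Since f is a polynomial it is continuous on [1, 2].
By the Intermediate Value Theorem f must vanish at some point of (1, 2).

Yes, f has a root in the interval.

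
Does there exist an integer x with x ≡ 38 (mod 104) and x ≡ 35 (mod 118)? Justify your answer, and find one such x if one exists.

No such integer exists.

Reduce both congruences modulo 2, which divides 104 and 118: they say x ≡ 38 (mod 2) and x ≡ 35 (mod 2).
These are incompatible: 38 − 35 = 3 is not divisible by 2.
Hence the system has no solution.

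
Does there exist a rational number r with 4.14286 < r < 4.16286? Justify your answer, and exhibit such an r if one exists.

r = 54/13

Multiplying by 13: 13·4.14286 = 53.85718 and 13·4.16286 = 54.11718, so the integer 54 lies strictly between them.
So r = 54/13 works: it is a ratio of integers, and dividing 13·4.14286 < 54 < 13·4.16286 through by 13 gives 4.14286 < 54/13 < 4.16286.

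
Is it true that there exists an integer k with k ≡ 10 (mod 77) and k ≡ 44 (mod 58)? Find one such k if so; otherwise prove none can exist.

k = 1088

Since 77 and 58 share no common factor, CRT says the pair of congruences has a solution (unique mod 4466).
Write k = 10 + 77t and require 10 + 77t ≡ 44 (mod 58), i.e. 77t ≡ 34 (mod 58).
77 ≡ 19 (mod 58), so this reads 19t ≡ 34 (mod 58). Invert 19 mod 58 by the Euclidean algorithm: 58 = 3·19 + 1, 19 = 19·1 + 0; back-substituting, 1 = 58 − 3·19. Hence 19·(-3) ≡ 1, so 19⁻¹ ≡ -3 ≡ 55 (mod 58).
Multiplying by 55: t ≡ 55·34 = 1870 ≡ 14 (mod 58).
Taking t = 14 gives k = 10 + 77·14 = 1088.
Indeed 1088 ≡ 10 (mod 77) and 1088 ≡ 44 (mod 58).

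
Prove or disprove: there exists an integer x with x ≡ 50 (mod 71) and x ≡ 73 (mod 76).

x = 2961

Since 71 and 76 share no common factor, CRT says the pair of congruences has a solution (unique mod 5396).
Write x = 50 + 71t and require 50 + 71t ≡ 73 (mod 76), i.e. 71t ≡ 23 (mod 76).
Note 71·15 = 1065 ≡ 1 (mod 76) (as 1065 − 1 = 14·76), so 71⁻¹ ≡ 15.
Therefore t ≡ 15·23 = 345 ≡ 41 (mod 76).
Taking t = 41 gives x = 50 + 71·41 = 2961.
Check: 2961 mod 71 = 50, 2961 mod 76 = 73. ✓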